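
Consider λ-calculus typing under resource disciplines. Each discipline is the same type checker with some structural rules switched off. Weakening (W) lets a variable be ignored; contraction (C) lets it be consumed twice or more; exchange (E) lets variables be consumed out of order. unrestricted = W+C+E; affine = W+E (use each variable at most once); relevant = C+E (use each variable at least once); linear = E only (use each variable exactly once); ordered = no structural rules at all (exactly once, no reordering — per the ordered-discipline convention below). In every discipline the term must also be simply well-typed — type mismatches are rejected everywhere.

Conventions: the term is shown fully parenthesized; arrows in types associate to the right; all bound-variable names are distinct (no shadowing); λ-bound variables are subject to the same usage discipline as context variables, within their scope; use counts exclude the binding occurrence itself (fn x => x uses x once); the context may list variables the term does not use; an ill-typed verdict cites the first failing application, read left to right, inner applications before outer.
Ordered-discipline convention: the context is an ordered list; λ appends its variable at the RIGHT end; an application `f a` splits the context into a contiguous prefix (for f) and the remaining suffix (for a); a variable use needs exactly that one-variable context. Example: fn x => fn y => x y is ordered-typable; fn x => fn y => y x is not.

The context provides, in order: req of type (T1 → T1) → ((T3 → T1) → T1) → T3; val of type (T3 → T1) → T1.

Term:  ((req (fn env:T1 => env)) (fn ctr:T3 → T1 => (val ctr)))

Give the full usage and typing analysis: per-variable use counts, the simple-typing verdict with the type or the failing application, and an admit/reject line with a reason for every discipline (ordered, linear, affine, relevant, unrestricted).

counts: req ×1; val ×1; env [bound] ×1; ctr [bound] ×1
use order (left to right): req, env, val, ctr
typing: ✓ — T3
ordered: ✓, req, val, env, ctr once each; derivable with no W/C/E
linear: ✓, exactly-once usage across req, val, env, ctr
affine: ✓, none of req, val, env, ctr used more than once
relevant: ✓, every one of req, val, env, ctr appears
unrestricted: ✓, well-typed at T3; no restrictions here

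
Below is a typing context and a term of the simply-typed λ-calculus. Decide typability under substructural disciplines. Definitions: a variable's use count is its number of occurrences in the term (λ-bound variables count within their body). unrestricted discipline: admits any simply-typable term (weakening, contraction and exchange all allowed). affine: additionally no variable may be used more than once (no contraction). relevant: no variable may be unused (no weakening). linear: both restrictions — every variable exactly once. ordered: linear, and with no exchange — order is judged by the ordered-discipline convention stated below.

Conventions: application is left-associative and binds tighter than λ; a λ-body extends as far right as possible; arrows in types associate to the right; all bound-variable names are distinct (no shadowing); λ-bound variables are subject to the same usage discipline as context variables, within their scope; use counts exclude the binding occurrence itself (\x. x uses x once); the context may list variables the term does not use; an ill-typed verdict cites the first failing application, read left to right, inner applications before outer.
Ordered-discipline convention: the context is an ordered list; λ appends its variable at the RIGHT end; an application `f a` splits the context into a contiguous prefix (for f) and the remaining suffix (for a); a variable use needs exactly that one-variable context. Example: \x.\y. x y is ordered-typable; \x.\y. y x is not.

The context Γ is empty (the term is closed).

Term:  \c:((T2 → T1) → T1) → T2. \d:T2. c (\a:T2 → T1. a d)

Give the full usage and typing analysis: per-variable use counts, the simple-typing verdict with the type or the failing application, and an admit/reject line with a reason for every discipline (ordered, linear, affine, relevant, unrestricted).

counts: c [bound]: 1×; d [bound]: 1×; a [bound]: 1×
uses in reading order: c, a, d
typing: the term checks, with type (((T2 → T1) → T1) → T2) → T2 → T2
ordered ✗ (needs exchange: uses follow c, a, d)
linear ✓ (exactly-once usage across c, d, a)
affine ✓ (at most one use each (c, d, a))
relevant ✓ (c, d, a: all used, weakening unneeded)
unrestricted ✓ (type-checks ((((T2 → T1) → T1) → T2) → T2 → T2) and nothing is barred)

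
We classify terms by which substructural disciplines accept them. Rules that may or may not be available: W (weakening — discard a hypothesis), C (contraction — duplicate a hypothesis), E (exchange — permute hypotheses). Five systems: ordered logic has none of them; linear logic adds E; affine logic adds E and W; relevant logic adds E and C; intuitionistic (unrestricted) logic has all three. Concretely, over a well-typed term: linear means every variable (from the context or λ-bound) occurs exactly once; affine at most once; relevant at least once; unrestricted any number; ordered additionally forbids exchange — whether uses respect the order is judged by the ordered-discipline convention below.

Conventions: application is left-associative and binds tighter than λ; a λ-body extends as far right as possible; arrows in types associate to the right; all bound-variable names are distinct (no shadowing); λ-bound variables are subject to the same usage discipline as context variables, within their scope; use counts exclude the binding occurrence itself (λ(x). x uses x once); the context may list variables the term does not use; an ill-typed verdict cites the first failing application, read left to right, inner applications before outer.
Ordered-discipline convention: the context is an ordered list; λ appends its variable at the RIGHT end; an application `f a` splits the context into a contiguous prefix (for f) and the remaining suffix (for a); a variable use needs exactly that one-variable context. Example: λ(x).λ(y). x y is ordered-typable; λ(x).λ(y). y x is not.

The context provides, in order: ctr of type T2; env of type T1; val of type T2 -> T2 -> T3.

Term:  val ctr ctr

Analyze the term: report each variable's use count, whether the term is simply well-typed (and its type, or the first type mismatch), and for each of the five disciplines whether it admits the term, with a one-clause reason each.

variable uses: ctr: 2; env: 0; val: 1
order of uses: val, ctr, ctr
typing: well-typed at T3
ordered ✗ (needs contraction — ctr ×2; unused: env — weakening required)
linear ✗ (needs contraction — ctr ×2; unused: env — weakening required)
affine ✗ (needs contraction — ctr ×2)
relevant ✗ (unused: env — weakening required)
unrestricted ✓ (type-checks (T3) and nothing is barred)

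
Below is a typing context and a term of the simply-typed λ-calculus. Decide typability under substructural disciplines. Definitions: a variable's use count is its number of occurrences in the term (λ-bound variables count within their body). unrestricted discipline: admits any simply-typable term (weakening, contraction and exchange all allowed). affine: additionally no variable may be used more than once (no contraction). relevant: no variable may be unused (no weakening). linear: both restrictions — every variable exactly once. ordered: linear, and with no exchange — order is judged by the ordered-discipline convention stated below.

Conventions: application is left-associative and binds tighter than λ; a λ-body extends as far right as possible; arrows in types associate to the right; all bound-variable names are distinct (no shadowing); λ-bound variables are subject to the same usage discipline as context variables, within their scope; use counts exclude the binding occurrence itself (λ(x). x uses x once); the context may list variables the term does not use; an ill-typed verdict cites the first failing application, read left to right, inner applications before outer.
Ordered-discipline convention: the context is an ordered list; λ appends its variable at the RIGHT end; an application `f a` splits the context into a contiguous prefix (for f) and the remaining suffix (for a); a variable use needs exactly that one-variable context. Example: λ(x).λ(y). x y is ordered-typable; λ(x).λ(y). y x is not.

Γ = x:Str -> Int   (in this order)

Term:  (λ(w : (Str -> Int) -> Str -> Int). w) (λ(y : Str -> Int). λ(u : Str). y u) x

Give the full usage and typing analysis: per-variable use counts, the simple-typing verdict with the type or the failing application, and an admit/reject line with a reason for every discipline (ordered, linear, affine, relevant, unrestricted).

usage: x ×1, w [bound] ×1, y [bound] ×1, u [bound] ×1
uses in reading order: w, y, u, x
typing: ✓ — Str -> Int
ordered: ✓, x, w, y, u: once each, no exchange needed
linear: ✓, exactly-once usage across x, w, y, u
affine: ✓, at most one use each (x, w, y, u)
relevant: ✓, none of x, w, y, u goes unused
unrestricted: ✓, simply typable at Str -> Int; W, C, E all held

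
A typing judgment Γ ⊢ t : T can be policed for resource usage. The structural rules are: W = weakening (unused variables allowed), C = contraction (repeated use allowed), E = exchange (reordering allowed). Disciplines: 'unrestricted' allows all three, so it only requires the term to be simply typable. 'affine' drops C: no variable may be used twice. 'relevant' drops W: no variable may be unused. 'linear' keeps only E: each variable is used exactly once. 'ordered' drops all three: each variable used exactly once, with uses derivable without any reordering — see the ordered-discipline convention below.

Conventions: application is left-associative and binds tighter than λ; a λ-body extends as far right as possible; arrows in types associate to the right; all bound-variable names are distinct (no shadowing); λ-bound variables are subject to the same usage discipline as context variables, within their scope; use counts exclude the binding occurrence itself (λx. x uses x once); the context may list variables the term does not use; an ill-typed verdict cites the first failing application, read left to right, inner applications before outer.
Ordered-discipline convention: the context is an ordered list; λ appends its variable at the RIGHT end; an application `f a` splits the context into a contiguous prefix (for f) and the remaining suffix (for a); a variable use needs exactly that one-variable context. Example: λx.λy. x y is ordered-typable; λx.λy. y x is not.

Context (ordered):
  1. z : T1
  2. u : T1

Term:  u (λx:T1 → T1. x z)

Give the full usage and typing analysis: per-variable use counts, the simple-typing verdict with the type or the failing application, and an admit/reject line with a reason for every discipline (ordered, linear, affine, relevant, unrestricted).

use counts: z ×1, u ×1, x [bound] ×1
order of uses: u, x, z
typing: ill-typed: non-function type T1 applied to an argument
ordered: ✗ — a type mismatch blocks all five
linear: ✗ — the type mismatch rejects it
affine: ✗ — not simply typable
relevant: ✗ — fails simple typing
unrestricted: ✗ — a type mismatch blocks all five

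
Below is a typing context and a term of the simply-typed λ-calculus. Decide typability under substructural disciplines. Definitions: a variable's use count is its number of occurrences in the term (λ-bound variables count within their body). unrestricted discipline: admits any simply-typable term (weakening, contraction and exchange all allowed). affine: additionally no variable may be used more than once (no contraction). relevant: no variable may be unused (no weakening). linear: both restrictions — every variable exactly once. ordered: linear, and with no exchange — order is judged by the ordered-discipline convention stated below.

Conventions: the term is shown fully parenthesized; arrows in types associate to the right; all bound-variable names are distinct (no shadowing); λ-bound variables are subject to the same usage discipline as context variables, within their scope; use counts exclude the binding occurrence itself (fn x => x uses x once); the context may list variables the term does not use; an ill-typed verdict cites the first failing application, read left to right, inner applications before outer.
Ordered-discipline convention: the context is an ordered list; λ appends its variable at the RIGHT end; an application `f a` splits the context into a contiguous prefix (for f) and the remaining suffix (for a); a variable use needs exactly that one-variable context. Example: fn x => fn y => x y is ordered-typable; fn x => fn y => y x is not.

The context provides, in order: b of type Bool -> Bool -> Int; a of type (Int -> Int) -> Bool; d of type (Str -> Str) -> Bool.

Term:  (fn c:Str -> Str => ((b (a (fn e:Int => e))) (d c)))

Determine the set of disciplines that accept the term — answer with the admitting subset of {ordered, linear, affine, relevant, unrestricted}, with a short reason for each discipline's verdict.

admitted in: ordered, linear, affine, relevant, unrestricted
variable uses: b: 1×, a: 1×, d: 1×, c (bound): 1×, e (bound): 1×
uses in reading order: b, a, e, d, c
typing: well-typed — term : (Str -> Str) -> Int
ordered: ✓, single-use (b, a, d, c, e), ordered derivation ok
linear: ✓, single use per variable (b, a, d, c, e)
affine: ✓, b, a, d, c, e: no repeats, contraction unneeded
relevant: ✓, none of b, a, d, c, e goes unused
unrestricted: ✓, typability at (Str -> Str) -> Int is all that's needed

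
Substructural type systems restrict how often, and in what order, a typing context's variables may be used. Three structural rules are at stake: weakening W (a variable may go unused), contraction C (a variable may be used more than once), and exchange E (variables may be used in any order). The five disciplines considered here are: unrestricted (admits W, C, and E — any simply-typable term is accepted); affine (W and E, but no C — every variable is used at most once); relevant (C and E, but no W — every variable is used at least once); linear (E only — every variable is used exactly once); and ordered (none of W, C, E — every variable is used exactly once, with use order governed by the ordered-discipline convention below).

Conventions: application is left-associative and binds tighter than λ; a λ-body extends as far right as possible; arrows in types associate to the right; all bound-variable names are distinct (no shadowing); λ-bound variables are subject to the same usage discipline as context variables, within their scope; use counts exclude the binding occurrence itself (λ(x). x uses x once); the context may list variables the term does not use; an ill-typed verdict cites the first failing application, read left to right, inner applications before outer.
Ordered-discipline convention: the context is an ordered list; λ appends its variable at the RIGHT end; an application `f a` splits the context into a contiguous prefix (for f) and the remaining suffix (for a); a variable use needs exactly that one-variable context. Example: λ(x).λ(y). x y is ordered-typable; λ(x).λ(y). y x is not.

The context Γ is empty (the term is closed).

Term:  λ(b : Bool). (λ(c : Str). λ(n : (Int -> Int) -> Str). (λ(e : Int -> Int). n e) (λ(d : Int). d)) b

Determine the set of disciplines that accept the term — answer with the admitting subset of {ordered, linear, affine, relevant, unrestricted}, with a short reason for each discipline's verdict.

admitted by: none
variable uses: b [bound]: 1×, c [bound]: 0×, n [bound]: 1×, e [bound]: 1×, d [bound]: 1×
left-to-right use order: n, e, d, b
typing: ill-typed: an application expects Str but receives Bool
ordered: ✗ — not simply typable
linear: ✗ — fails simple typing
affine: ✗ — a type mismatch blocks all five
relevant: ✗ — the type mismatch rejects it
unrestricted: ✗ — not simply typable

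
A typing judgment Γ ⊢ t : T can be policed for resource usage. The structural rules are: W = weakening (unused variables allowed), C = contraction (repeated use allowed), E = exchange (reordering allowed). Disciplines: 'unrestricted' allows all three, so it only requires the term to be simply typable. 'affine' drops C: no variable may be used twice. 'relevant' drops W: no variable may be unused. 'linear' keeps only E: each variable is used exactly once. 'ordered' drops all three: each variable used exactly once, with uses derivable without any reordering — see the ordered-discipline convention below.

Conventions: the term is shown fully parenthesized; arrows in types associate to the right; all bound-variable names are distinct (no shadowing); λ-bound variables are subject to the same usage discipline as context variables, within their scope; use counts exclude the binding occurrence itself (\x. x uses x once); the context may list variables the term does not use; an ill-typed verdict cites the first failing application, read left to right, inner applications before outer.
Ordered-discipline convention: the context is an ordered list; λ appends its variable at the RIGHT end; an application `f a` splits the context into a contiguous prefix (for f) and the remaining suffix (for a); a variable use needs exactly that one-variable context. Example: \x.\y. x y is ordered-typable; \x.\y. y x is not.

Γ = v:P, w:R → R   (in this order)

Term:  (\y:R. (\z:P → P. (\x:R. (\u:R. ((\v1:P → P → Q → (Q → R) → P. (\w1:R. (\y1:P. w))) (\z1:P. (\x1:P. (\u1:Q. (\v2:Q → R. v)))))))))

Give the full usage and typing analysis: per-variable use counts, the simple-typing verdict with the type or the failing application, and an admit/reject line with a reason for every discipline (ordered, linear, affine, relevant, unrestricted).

usage: v ×1, w ×1, y (λ-bound) ×0, z (λ-bound) ×0, x (λ-bound) ×0, u (λ-bound) ×0, v1 (λ-bound) ×0, w1 (λ-bound) ×0, y1 (λ-bound) ×0, z1 (λ-bound) ×0, x1 (λ-bound) ×0, u1 (λ-bound) ×0, v2 (λ-bound) ×0
left-to-right use order: w, v
typing: the term checks, with type R → (P → P) → R → R → R → P → R → R
ordered: ✗ — y, z, x, u, v1, w1, y1, z1, x1, u1, v2 never used (weakening)
linear: ✗ — y, z, x, u, v1, w1, y1, z1, x1, u1, v2 never used (weakening)
affine: ✓ — no duplicate uses among v, w, y, z, x, u, v1, w1, y1, z1, x1, u1, v2
relevant: ✗ — y, z, x, u, v1, w1, y1, z1, x1, u1, v2 never used (weakening)
unrestricted: ✓ — simply typable at R → (P → P) → R → R → R → P → R → R; W, C, E all held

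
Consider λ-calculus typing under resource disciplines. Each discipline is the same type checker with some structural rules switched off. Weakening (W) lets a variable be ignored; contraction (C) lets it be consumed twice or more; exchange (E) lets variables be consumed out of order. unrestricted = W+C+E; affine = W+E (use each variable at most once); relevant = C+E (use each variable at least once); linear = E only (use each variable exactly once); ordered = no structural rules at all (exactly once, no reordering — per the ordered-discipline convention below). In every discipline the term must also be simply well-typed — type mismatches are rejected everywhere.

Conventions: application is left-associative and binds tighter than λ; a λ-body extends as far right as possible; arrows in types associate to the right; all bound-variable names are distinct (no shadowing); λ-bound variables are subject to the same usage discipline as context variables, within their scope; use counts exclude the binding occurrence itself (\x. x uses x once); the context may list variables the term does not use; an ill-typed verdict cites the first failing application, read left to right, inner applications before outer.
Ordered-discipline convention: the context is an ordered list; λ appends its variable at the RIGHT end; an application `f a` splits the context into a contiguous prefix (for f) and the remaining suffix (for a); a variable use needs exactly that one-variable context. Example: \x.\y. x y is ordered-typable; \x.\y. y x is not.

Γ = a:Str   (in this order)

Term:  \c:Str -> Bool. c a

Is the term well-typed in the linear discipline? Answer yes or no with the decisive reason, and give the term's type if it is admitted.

yes — exactly-once usage across a, c; term : (Str -> Bool) -> Bool
use counts: a ×1; c [bound] ×1
uses in reading order: c, a
typing: well-typed at (Str -> Bool) -> Bool
across the five disciplines: ordered ✗ | linear ✓ | affine ✓ | relevant ✓ | unrestricted ✓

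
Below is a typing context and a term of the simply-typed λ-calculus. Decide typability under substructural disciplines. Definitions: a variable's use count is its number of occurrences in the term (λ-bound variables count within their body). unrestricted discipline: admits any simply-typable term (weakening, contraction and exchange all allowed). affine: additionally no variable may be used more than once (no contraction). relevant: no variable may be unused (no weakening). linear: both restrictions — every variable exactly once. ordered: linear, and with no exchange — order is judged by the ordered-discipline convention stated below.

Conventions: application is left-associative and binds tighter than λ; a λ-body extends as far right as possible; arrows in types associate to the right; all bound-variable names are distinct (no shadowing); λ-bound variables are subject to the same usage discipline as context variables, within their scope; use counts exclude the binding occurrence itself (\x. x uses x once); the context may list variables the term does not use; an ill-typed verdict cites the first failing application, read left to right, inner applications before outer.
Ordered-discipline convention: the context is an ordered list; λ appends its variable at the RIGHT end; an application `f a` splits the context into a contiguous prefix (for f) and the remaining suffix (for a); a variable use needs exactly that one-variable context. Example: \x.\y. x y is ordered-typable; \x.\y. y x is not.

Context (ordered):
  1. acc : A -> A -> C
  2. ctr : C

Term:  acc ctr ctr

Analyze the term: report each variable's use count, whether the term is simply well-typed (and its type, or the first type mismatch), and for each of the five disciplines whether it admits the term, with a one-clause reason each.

variable uses: acc: 1, ctr: 2
order of uses: acc, ctr, ctr
typing: ill-typed: an application expects A but receives C
ordered: ✗ — a type mismatch blocks all five
linear: ✗ — the type mismatch rejects it
affine: ✗ — not simply typable
relevant: ✗ — fails simple typing
unrestricted: ✗ — a type mismatch blocks all five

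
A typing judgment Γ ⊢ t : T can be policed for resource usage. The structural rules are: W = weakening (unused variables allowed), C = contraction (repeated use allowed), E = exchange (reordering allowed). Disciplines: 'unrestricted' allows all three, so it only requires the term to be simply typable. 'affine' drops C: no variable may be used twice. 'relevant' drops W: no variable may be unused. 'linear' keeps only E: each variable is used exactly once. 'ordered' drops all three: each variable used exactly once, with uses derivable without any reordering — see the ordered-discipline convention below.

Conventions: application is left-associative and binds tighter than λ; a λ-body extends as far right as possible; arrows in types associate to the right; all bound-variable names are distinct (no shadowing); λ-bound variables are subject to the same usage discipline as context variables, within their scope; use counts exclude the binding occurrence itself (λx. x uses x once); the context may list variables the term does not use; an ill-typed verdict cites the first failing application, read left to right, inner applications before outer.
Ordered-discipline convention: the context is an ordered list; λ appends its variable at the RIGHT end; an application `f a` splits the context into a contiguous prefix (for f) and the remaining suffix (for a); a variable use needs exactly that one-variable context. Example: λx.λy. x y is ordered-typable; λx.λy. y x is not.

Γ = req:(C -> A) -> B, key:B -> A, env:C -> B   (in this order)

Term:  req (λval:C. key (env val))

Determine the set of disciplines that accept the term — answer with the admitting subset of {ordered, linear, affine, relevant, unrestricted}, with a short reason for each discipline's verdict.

admitted by: ordered, linear, affine, relevant, unrestricted
variable uses: req=1; key=1; env=1; val (bound)=1
order of uses: req, key, env, val
typing: ✓ — B
ordered ✓ (one use each (req, key, env, val); ordered split holds)
linear ✓ (single use per variable (req, key, env, val))
affine ✓ (none of req, key, env, val used more than once)
relevant ✓ (at least one use each (req, key, env, val))
unrestricted ✓ (typability at B is all that's needed)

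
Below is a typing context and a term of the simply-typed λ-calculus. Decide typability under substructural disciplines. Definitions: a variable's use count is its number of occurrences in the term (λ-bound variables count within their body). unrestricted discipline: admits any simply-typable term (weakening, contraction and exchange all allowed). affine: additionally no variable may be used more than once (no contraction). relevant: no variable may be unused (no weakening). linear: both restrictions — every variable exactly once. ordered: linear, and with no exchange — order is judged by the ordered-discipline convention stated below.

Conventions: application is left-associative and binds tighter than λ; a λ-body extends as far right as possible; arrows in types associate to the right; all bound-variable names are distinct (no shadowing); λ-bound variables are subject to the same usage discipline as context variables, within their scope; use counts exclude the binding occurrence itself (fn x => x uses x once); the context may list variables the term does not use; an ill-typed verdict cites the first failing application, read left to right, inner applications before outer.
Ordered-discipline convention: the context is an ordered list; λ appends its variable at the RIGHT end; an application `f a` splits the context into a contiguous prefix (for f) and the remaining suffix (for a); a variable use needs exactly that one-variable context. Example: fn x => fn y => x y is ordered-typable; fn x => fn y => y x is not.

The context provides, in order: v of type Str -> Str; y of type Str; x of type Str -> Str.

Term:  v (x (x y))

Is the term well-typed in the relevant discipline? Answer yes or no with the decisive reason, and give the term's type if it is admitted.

yes — none of v, y, x goes unused; term : Str
variable uses: v: 1; y: 1; x: 2
left-to-right use order: v, x, x, y
typing: ✓ — Str
per-discipline verdicts: ordered ✗; linear ✗; affine ✗; relevant ✓; unrestricted ✓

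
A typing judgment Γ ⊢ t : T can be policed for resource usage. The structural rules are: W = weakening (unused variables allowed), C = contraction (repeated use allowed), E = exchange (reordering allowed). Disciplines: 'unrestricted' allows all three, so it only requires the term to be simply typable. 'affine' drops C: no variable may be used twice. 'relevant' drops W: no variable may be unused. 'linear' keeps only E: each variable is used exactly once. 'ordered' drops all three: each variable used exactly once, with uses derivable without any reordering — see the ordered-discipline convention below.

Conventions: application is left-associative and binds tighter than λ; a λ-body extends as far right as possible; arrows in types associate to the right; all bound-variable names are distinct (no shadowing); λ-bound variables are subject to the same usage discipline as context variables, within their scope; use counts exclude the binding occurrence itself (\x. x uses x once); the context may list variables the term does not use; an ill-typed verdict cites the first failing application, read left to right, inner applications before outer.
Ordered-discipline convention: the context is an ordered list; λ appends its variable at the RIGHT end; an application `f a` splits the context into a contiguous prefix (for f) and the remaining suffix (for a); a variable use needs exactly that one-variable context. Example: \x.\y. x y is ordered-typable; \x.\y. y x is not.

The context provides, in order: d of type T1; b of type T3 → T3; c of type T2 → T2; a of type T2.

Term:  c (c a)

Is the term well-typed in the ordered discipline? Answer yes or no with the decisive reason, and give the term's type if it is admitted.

no — repeated use of c ×2; d, b left unused
usage: d: 0, b: 0, c: 2, a: 1
use order (left to right): c, c, a
typing: well-typed at T2
per-discipline verdicts: ordered ✗ | linear ✗ | affine ✗ | relevant ✗ | unrestricted ✓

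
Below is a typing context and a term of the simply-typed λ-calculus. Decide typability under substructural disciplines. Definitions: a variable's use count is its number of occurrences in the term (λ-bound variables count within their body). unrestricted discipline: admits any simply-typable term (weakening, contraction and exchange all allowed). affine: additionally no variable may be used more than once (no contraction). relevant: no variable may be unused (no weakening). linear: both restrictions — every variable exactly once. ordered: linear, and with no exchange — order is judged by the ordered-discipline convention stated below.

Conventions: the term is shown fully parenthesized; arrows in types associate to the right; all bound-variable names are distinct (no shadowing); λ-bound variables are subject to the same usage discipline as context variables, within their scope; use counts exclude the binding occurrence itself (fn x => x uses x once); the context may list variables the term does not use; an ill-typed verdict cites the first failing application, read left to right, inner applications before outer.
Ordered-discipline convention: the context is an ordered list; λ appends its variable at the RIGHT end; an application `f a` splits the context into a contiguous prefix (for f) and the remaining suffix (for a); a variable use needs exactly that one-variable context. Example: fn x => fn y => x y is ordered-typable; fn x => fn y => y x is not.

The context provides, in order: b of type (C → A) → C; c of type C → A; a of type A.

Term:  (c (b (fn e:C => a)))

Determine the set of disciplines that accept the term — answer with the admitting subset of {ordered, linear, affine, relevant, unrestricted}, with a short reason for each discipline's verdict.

accepted by: affine, unrestricted
variable uses: b=1, c=1, a=1, e [bound]=0
uses in reading order: c, b, a
typing: well-typed at A
ordered: ✗, unused: e — weakening required
linear: ✗, unused: e — weakening required
affine: ✓, no duplicate uses among b, c, a, e
relevant: ✗, unused: e — weakening required
unrestricted: ✓, type-checks (A) and nothing is barred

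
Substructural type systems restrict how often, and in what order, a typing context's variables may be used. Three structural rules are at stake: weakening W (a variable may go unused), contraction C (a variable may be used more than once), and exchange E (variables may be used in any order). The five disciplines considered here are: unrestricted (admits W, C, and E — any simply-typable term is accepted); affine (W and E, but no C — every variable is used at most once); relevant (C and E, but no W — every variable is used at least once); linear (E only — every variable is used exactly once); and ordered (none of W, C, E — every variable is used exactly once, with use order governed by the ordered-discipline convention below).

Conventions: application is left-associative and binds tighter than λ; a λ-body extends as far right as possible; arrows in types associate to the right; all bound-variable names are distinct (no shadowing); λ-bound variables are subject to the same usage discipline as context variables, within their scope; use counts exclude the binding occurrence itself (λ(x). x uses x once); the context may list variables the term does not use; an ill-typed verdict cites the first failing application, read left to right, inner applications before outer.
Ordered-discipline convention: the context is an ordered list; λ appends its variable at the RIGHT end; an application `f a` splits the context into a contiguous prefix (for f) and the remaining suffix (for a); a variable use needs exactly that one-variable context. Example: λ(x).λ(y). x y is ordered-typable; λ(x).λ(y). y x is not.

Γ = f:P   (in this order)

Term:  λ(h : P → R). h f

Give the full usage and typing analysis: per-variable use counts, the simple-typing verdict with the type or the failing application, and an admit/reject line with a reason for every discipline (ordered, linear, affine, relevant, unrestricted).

usage: f: 1×, h (λ-bound): 1×
use order (left to right): h, f
typing: well-typed at (P → R) → R
ordered ✗ (needs exchange: uses follow h, f)
linear ✓ (f, h: one use apiece)
affine ✓ (f, h: no repeats, contraction unneeded)
relevant ✓ (f, h: all used, weakening unneeded)
unrestricted ✓ (simply typable at (P → R) → R; W, C, E all held)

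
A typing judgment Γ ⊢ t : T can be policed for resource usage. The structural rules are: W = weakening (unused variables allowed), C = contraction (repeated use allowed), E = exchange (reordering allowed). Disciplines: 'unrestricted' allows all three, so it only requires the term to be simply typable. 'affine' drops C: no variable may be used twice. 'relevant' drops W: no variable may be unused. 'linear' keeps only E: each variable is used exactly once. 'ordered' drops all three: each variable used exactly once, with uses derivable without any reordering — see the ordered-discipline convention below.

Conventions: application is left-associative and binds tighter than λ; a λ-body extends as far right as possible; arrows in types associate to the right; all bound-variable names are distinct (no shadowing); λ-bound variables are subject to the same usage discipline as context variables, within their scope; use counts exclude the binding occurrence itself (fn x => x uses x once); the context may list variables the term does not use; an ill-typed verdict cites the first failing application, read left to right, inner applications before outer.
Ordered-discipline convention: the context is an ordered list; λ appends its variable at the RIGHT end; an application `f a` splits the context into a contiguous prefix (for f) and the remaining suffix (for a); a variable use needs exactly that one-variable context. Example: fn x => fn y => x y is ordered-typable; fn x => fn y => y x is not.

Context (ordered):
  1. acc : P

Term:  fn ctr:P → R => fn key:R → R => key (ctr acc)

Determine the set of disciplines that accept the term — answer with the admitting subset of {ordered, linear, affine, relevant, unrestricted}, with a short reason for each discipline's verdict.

admitted by: linear, affine, relevant, unrestricted
use counts: acc: 1×, ctr (bound): 1×, key (bound): 1×
order of uses: key, ctr, acc
typing: the term checks, with type (P → R) → (R → R) → R
ordered: ✗ — needs exchange: uses follow key, ctr, acc
linear: ✓ — acc, ctr, key: one use apiece
affine: ✓ — none of acc, ctr, key used more than once
relevant: ✓ — at least one use each (acc, ctr, key)
unrestricted: ✓ — type-checks ((P → R) → (R → R) → R) and nothing is barred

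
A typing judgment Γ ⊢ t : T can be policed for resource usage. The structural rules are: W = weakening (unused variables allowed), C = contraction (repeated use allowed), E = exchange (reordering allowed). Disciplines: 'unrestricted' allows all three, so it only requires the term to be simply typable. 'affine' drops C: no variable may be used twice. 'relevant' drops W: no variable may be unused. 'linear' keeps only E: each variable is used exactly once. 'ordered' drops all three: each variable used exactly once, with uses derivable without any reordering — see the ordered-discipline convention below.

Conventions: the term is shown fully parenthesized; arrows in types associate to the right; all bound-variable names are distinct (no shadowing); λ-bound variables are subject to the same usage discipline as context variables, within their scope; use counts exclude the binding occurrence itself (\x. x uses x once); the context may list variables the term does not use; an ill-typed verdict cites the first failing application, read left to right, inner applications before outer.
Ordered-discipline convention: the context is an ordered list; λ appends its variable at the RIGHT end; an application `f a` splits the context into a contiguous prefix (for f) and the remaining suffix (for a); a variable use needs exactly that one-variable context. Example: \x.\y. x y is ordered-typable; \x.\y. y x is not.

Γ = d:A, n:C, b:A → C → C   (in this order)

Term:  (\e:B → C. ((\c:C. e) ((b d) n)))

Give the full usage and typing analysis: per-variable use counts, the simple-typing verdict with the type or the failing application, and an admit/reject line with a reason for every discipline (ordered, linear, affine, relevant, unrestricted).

use counts: d: 1, n: 1, b: 1, e (bound): 1, c (bound): 0
use order (left to right): e, b, d, n
typing: the term checks, with type (B → C) → B → C
ordered: ✗ — needs weakening: c unused
linear: ✗ — needs weakening: c unused
affine: ✓ — no duplicate uses among d, n, b, e, c
relevant: ✗ — needs weakening: c unused
unrestricted: ✓ — type-checks ((B → C) → B → C) and nothing is barred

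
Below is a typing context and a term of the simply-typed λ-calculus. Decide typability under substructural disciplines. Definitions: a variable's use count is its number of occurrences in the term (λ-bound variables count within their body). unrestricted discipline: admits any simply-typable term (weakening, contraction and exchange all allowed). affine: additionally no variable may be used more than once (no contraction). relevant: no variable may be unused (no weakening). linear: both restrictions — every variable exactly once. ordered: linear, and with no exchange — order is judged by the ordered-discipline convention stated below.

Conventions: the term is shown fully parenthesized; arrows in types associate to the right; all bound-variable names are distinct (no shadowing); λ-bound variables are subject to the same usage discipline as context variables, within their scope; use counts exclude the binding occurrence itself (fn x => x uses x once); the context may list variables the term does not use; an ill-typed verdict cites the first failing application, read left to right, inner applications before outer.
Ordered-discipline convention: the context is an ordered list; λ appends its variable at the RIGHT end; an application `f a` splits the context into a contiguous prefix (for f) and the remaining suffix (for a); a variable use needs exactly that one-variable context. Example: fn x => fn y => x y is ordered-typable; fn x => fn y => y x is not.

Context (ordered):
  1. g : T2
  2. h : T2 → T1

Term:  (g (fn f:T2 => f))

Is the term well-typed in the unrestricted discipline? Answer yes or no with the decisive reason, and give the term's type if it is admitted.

no — the type mismatch rejects it
counts: g=1, h=0, f (λ-bound)=1
left-to-right use order: g, f
typing: ill-typed: non-function type T2 applied to an argument
all disciplines: ordered ✗, linear ✗, affine ✗, relevant ✗, unrestricted ✗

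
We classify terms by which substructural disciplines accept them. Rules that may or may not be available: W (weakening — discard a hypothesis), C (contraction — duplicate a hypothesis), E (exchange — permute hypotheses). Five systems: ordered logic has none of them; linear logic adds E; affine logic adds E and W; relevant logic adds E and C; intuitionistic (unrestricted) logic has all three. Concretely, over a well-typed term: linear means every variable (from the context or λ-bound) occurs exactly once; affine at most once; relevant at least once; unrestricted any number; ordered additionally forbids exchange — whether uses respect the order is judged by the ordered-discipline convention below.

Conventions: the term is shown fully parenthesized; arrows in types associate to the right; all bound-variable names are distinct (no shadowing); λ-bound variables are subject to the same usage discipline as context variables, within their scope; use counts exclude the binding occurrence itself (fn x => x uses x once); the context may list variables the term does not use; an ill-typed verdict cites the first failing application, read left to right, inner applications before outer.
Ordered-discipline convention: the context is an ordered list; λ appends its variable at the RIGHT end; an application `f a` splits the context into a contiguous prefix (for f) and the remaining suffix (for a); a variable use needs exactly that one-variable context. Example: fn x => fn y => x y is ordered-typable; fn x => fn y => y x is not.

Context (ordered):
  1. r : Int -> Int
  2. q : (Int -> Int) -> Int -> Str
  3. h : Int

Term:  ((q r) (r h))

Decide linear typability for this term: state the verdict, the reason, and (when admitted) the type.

no — uses contraction: r ×2
counts: r=2; q=1; h=1
uses in reading order: q, r, r, h
typing: the term checks, with type Str
across the five disciplines: ordered ✗, linear ✗, affine ✗, relevant ✓, unrestricted ✓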